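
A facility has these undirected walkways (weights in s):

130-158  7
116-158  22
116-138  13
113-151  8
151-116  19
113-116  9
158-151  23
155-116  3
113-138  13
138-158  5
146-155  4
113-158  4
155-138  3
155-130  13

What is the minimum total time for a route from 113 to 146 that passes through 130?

Best 113 to 130: 113 → 158 → 130 costing 11
Shortest 130→146: 130 → 155 → 146 = 17
Total via 130: 11 + 17 = 28 s.

28 s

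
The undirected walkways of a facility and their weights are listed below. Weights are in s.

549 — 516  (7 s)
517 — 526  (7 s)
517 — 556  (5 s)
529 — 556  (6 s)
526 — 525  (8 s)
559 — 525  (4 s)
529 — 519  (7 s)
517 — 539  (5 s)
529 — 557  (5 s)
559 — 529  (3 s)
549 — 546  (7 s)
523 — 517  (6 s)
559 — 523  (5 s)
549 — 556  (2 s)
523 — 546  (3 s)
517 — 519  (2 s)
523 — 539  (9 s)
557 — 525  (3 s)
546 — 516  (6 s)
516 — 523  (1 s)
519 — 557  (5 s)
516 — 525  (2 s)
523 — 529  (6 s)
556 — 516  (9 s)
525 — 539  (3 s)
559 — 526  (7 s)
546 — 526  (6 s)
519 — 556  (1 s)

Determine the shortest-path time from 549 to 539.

Running Dijkstra from 549:
549: 0
556: 2  (via 549)
519: 3  (via 556)
517: 5  (via 519)
516: 7  (via 549)
546: 7  (via 549)
557: 8  (via 519)
523: 8  (via 516)
529: 8  (via 556)
525: 9  (via 516)
539: 10  (via 517)
Shortest route: 549–556–519–517–539 = 10 s.

10 s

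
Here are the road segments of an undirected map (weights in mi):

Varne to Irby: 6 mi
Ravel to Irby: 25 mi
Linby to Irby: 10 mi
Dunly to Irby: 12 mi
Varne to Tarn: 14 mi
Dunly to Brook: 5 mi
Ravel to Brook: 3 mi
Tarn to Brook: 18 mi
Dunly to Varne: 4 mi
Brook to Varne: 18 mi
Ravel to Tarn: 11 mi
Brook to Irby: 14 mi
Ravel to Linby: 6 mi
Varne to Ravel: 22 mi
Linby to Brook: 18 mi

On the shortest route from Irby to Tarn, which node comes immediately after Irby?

Candidate routes:
Irby–Varne–Tarn: 6+14 = 20
Irby–Linby–Ravel–Tarn: 10+6+11 = 27
Cheapest is Irby–Varne–Tarn at 20 mi.
So from Irby the first move is to Varne.

Varne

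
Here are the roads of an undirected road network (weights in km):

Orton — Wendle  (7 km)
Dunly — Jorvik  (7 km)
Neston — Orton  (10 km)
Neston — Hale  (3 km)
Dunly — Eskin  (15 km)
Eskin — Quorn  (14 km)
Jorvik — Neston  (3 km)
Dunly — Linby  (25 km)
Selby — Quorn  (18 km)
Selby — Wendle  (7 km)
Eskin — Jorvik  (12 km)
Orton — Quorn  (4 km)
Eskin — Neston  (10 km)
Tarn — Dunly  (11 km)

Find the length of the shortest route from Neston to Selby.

Enumerating some paths:
Neston → Eskin → Quorn → Selby: 10+14+18 = 42
Neston → Orton → Wendle → Selby: 10+7+7 = 24
Neston → Eskin → Quorn → Orton → Wendle → Selby: 10+14+4+7+7 = 42
Neston → Orton → Quorn → Selby: 10+4+18 = 32
The minimum is 24 km via Neston → Orton → Wendle → Selby.

24 km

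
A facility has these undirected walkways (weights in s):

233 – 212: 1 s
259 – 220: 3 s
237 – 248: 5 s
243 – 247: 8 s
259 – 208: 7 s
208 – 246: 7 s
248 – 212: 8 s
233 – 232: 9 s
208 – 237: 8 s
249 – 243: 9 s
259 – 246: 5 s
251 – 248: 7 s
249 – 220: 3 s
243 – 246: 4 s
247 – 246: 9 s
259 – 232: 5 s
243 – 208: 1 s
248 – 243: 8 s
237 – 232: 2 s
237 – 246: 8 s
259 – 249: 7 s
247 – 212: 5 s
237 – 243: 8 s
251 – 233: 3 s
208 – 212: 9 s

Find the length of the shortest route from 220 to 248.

15 s

Running Dijkstra from 220:
220: 0
249: 3  (via 220)
259: 3  (via 220)
232: 8  (via 259)
246: 8  (via 259)
208: 10  (via 259)
237: 10  (via 232)
243: 11  (via 208)
248: 15  (via 237)
Shortest route: 220–259–232–237–248 = 15 s.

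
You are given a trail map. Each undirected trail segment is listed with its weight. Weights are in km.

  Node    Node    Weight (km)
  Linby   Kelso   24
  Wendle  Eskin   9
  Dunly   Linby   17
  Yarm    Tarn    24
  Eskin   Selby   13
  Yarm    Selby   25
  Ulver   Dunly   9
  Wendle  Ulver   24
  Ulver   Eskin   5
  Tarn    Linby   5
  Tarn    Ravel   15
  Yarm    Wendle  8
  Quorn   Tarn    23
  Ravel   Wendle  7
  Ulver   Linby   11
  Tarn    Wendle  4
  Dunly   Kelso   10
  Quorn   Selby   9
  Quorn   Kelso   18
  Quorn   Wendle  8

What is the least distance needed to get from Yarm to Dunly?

Settle nodes by increasing distance from Yarm:
Yarm: 0
Wendle: 8  (via Yarm)
Tarn: 12  (via Wendle)
Ravel: 15  (via Wendle)
Quorn: 16  (via Wendle)
Eskin: 17  (via Wendle)
Linby: 17  (via Tarn)
Ulver: 22  (via Eskin)
Selby: 25  (via Yarm)
Dunly: 31  (via Ulver)
Shortest route: Yarm–Wendle–Eskin–Ulver–Dunly = 31 km.

31 km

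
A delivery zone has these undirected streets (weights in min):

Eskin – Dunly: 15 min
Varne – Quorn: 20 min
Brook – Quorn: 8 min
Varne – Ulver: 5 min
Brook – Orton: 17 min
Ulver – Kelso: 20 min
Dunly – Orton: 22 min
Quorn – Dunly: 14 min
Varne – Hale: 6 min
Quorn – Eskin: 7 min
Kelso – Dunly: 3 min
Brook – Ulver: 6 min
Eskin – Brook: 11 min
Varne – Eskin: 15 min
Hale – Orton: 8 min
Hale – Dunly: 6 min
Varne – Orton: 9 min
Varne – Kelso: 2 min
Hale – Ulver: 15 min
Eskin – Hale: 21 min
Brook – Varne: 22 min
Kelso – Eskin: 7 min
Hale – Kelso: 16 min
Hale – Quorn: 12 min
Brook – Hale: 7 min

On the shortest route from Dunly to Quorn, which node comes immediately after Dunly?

Candidate routes:
Dunly - Quorn: 14 = 14
Dunly - Kelso - Eskin - Quorn: 3+7+7 = 17
Dunly - Hale - Quorn: 6+12 = 18
The minimum is 14 min via Dunly - Quorn.
So from Dunly the first move is to Quorn.

Quorn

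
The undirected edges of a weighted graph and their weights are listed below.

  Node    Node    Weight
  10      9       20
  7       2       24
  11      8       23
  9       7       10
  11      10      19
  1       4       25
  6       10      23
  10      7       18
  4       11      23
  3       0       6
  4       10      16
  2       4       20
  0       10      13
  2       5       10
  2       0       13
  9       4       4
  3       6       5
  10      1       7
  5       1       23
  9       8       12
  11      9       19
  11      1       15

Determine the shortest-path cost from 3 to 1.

Shortest distances from 3:
3: 0
6: 5  (via 3)
0: 6  (via 3)
2: 19  (via 0)
10: 19  (via 0)
1: 26  (via 10)
Shortest route: 3–0–10–1 = 26.

26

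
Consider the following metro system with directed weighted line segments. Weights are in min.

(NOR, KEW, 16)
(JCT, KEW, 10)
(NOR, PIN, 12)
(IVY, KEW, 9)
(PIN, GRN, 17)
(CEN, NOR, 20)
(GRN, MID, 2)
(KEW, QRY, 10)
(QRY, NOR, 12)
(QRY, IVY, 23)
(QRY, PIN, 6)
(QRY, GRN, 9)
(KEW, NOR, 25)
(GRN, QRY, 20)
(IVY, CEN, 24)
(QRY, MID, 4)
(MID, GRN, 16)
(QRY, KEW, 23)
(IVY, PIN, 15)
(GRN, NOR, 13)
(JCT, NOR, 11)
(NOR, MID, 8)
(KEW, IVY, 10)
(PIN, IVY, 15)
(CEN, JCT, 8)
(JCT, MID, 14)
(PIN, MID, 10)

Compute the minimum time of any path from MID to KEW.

45 min

Settle nodes by increasing distance from MID:
MID: 0
GRN: 16  (via MID)
NOR: 29  (via GRN)
QRY: 36  (via GRN)
PIN: 41  (via NOR)
KEW: 45  (via NOR)
Shortest route: MID → GRN → NOR → KEW = 45 min.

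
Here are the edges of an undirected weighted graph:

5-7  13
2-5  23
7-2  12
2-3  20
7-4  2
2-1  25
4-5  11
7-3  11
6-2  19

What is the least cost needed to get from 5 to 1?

48

Compare a few routes:
5–4–7–2–1: 11+2+12+25 = 50
5–7–2–1: 13+12+25 = 50
5–2–1: 23+25 = 48
Cheapest is 5–2–1 at 48.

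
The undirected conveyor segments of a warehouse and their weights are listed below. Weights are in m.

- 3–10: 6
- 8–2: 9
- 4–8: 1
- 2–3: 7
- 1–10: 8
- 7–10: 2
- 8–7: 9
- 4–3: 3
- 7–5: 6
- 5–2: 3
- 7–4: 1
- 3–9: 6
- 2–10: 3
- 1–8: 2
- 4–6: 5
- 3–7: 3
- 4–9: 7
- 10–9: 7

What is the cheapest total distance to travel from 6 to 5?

Shortest distances from 6:
6: 0
4: 5  (via 6)
7: 6  (via 4)
8: 6  (via 4)
1: 8  (via 8)
3: 8  (via 4)
10: 8  (via 7)
2: 11  (via 10)
5: 12  (via 7)
Shortest route: 6 → 4 → 7 → 5 = 12 m.

12 m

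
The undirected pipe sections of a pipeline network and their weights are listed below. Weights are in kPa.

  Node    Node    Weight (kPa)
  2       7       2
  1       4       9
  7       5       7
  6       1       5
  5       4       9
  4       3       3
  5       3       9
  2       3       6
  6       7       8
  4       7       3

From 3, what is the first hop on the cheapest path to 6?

4

Candidate routes:
3–2–7–6: 6+2+8 = 16
3–4–7–6: 3+3+8 = 14
3–4–1–6: 3+9+5 = 17
The minimum is 14 kPa via 3–4–7–6.
So from 3 the first move is to 4.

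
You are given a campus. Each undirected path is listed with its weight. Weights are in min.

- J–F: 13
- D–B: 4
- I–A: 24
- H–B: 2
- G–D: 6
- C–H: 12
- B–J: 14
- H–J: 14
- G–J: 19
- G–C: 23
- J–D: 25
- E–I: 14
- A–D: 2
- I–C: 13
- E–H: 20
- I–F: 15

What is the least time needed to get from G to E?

32 min

Candidate routes:
G → D → A → I → E: 6+2+24+14 = 46
G → D → B → H → E: 6+4+2+20 = 32
The minimum is 32 min via G → D → B → H → E.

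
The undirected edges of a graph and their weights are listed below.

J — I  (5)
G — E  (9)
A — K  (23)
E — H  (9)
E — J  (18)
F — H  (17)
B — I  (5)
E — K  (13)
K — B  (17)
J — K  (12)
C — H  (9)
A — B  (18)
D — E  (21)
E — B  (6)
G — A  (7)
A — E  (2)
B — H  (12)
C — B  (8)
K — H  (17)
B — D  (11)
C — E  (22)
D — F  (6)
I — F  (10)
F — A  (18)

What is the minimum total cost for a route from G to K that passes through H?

Best G to H: G → E → H costing 18
Best H to K: H → K costing 17
Total via H: 18 + 17 = 35.

35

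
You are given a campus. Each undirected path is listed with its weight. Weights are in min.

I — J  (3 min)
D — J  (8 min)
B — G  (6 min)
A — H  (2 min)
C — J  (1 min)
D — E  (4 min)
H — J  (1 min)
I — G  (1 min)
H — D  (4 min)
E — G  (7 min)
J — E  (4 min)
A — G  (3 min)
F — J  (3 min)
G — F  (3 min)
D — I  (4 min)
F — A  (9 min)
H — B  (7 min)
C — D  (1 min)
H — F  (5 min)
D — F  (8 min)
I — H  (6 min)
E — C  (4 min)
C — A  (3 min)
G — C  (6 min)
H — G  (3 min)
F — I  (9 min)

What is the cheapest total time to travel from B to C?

9 min

Shortest distances from B:
B: 0
G: 6  (via B)
H: 7  (via B)
I: 7  (via G)
J: 8  (via H)
A: 9  (via G)
C: 9  (via J)
Shortest route: B → H → J → C = 9 min.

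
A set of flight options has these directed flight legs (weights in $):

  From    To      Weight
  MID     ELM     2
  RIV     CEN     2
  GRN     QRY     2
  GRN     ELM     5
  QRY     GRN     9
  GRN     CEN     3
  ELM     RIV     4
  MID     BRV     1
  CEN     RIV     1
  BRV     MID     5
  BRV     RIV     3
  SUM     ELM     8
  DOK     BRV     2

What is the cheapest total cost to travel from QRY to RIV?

Settle nodes by increasing distance from QRY:
QRY: 0
GRN: 9  (via QRY)
CEN: 12  (via GRN)
RIV: 13  (via CEN)
Shortest route: QRY → GRN → CEN → RIV = $13.

$13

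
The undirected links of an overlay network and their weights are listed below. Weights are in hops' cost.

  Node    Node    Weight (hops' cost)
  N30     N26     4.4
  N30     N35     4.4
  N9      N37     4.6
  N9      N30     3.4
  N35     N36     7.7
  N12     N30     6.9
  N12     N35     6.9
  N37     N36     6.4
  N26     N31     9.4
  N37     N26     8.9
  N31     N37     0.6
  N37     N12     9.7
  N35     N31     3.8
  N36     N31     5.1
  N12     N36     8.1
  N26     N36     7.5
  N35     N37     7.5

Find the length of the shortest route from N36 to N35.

7.7 hops' cost

Shortest distances from N36:
N36: 0
N31: 5.1  (via N36)
N37: 5.7  (via N31)
N26: 7.5  (via N36)
N35: 7.7  (via N36)
Shortest route: N36–N35 = 7.7 hops' cost.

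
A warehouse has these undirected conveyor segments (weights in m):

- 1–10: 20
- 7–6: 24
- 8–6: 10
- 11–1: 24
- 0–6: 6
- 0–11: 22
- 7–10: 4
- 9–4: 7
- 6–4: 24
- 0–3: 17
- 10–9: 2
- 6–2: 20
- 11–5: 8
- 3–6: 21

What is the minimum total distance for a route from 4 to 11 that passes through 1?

53 m

Shortest 4→1: 4–9–10–1 = 29
Shortest 1→11: 1–11 = 24
Total via 1: 29 + 24 = 53 m.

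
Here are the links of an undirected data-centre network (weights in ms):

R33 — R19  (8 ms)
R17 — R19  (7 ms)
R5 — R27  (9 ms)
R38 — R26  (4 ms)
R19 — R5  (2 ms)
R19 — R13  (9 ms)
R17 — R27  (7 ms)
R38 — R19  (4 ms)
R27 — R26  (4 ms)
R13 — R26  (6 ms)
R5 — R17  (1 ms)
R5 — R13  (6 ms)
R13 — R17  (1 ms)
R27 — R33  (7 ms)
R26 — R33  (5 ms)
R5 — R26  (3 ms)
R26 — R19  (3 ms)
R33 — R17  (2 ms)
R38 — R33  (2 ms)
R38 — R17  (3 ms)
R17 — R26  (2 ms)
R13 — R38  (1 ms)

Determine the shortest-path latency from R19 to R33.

Enumerating some paths:
R19 - R38 - R33: 4+2 = 6
R19 - R5 - R17 - R33: 2+1+2 = 5
Cheapest is R19 - R5 - R17 - R33 at 5 ms.

5 ms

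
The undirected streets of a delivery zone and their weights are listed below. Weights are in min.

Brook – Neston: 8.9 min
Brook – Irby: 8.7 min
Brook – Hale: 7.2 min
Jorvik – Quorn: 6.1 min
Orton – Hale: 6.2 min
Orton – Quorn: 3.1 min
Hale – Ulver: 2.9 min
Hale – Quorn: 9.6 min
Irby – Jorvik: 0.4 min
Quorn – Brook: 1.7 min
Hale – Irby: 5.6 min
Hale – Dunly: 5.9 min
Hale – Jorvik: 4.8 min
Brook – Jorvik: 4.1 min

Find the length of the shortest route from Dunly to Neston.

22 min

Compare a few routes:
Dunly → Hale → Brook → Neston: 5.9+7.2+8.9 = 22
Dunly → Hale → Irby → Jorvik → Brook → Neston: 5.9+5.6+0.4+4.1+8.9 = 24.9
Dunly → Hale → Jorvik → Brook → Neston: 5.9+4.8+4.1+8.9 = 23.7
The minimum is 22 min via Dunly → Hale → Brook → Neston.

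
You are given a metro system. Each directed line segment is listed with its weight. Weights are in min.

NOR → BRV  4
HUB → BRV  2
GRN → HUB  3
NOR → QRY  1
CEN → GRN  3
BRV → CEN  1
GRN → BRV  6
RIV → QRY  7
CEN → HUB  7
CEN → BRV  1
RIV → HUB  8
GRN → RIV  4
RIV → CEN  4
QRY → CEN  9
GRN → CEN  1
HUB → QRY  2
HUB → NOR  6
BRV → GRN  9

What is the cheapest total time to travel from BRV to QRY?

9 min

Candidate routes:
BRV - GRN - HUB - QRY: 9+3+2 = 14
BRV - CEN - HUB - QRY: 1+7+2 = 10
BRV - CEN - GRN - HUB - NOR - QRY: 1+3+3+6+1 = 14
BRV - CEN - GRN - HUB - QRY: 1+3+3+2 = 9
The minimum is 9 min via BRV - CEN - GRN - HUB - QRY.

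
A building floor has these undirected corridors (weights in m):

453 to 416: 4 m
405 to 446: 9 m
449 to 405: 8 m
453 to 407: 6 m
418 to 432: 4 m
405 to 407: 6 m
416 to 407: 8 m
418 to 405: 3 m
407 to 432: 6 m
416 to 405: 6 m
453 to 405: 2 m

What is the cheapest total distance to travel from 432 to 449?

15 m

Running Dijkstra from 432:
432: 0
418: 4  (via 432)
407: 6  (via 432)
405: 7  (via 418)
453: 9  (via 405)
416: 13  (via 405)
449: 15  (via 405)
Shortest route: 432–418–405–449 = 15 m.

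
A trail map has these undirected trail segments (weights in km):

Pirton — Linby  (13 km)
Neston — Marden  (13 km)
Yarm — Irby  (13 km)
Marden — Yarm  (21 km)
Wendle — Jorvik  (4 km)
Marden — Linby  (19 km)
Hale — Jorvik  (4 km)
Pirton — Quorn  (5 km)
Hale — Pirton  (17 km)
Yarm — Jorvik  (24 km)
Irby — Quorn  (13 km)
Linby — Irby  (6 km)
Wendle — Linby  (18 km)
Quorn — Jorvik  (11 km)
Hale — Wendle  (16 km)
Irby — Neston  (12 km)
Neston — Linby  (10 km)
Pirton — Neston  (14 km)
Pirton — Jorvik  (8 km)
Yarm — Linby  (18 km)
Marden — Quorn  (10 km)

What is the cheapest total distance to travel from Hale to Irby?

Settle nodes by increasing distance from Hale:
Hale: 0
Jorvik: 4  (via Hale)
Wendle: 8  (via Jorvik)
Pirton: 12  (via Jorvik)
Quorn: 15  (via Jorvik)
Marden: 25  (via Quorn)
Linby: 25  (via Pirton)
Neston: 26  (via Pirton)
Yarm: 28  (via Jorvik)
Irby: 28  (via Quorn)
Shortest route: Hale → Jorvik → Quorn → Irby = 28 km.

28 km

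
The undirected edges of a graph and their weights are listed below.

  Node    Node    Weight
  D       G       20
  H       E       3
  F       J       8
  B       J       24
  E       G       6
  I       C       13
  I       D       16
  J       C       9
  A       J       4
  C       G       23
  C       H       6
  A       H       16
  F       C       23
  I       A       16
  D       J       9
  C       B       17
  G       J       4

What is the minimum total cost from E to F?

18

Compare a few routes:
E–H–C–J–F: 3+6+9+8 = 26
E–G–J–F: 6+4+8 = 18
Cheapest is E–G–J–F at 18.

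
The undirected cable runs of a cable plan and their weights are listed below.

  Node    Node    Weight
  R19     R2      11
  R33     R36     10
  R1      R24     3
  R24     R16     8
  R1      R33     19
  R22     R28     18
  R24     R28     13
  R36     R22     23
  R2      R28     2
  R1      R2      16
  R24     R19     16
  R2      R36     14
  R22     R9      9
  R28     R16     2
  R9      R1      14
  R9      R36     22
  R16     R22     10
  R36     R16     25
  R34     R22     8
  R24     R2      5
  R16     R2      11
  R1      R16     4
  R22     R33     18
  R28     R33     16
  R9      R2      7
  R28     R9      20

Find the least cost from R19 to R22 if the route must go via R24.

Shortest R19→R24: R19–R24 = 16
Shortest R24→R22: R24–R1–R16–R22 = 17
Total via R24: 16 + 17 = 33.

33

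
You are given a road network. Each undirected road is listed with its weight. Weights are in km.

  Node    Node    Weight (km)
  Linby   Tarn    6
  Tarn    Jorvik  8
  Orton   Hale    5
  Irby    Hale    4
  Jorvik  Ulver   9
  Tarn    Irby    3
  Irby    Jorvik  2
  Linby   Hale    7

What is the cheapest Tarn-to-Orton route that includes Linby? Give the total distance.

18 km

Shortest Tarn→Linby: Tarn–Linby = 6
Shortest Linby→Orton: Linby–Hale–Orton = 12
Total via Linby: 6 + 12 = 18 km.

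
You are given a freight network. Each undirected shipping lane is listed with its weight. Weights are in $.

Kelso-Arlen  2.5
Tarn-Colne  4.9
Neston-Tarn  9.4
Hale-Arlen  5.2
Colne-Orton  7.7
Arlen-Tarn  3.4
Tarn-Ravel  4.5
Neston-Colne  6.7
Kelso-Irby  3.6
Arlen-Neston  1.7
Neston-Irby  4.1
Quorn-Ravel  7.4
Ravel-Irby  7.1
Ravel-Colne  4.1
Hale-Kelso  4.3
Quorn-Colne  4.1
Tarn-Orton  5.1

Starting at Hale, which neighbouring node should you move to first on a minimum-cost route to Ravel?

Compare a few routes:
Hale–Kelso–Irby–Ravel: 4.3+3.6+7.1 = 15
Hale–Arlen–Tarn–Ravel: 5.2+3.4+4.5 = 13.1
Hale–Kelso–Arlen–Tarn–Ravel: 4.3+2.5+3.4+4.5 = 14.7
The minimum is $13.1 via Hale–Arlen–Tarn–Ravel.
So from Hale the first move is to Arlen.

Arlen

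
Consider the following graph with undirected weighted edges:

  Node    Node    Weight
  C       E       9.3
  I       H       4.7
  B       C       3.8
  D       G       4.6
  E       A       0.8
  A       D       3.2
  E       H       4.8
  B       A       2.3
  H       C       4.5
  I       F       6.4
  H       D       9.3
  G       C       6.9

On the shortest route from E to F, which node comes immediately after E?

Compare a few routes:
E - A - B - C - H - I - F: 0.8+2.3+3.8+4.5+4.7+6.4 = 22.5
E - A - D - H - I - F: 0.8+3.2+9.3+4.7+6.4 = 24.4
E - H - I - F: 4.8+4.7+6.4 = 15.9
The minimum is 15.9 via E - H - I - F.
So from E the first move is to H.

H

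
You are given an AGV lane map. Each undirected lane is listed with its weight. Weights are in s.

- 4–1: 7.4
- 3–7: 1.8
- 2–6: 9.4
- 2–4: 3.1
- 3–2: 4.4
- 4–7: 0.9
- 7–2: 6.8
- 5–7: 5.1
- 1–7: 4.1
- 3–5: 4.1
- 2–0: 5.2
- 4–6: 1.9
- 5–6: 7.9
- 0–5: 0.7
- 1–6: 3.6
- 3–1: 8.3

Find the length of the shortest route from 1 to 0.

Shortest distances from 1:
1: 0
6: 3.6  (via 1)
7: 4.1  (via 1)
4: 5  (via 7)
3: 5.9  (via 7)
2: 8.1  (via 4)
5: 9.2  (via 7)
0: 9.9  (via 5)
Shortest route: 1 → 7 → 5 → 0 = 9.9 s.

9.9 s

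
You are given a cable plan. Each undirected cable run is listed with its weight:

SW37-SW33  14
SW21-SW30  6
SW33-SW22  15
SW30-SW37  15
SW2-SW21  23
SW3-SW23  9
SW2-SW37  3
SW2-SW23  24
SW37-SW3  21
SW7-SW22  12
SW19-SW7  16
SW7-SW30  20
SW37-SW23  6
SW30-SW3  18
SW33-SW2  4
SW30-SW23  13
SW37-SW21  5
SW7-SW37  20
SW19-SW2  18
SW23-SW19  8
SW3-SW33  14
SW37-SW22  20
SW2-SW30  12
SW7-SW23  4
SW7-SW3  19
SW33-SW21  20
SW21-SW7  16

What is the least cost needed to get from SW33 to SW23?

13

Running Dijkstra from SW33:
SW33: 0
SW2: 4  (via SW33)
SW37: 7  (via SW2)
SW21: 12  (via SW37)
SW23: 13  (via SW37)
Shortest route: SW33 → SW2 → SW37 → SW23 = 13.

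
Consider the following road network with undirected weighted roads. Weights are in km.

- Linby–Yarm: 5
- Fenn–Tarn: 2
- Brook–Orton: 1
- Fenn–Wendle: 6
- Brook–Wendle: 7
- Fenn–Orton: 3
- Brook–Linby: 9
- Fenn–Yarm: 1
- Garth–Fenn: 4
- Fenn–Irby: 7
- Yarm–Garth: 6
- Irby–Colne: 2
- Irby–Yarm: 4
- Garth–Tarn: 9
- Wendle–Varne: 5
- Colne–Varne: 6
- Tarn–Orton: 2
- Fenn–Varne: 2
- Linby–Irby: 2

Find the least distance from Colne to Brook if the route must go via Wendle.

Shortest Colne→Wendle: Colne → Varne → Wendle = 11
Shortest Wendle→Brook: Wendle → Brook = 7
Total via Wendle: 11 + 7 = 18 km.

18 km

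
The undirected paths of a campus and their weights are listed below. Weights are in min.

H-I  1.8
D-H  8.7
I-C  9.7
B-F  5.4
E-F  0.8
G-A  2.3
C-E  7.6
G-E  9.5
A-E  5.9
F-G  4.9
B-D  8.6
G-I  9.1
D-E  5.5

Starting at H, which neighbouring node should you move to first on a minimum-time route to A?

I

Compare a few routes:
H → D → E → A: 8.7+5.5+5.9 = 20.1
H → I → G → A: 1.8+9.1+2.3 = 13.2
Cheapest is H → I → G → A at 13.2 min.
So from H the first move is to I.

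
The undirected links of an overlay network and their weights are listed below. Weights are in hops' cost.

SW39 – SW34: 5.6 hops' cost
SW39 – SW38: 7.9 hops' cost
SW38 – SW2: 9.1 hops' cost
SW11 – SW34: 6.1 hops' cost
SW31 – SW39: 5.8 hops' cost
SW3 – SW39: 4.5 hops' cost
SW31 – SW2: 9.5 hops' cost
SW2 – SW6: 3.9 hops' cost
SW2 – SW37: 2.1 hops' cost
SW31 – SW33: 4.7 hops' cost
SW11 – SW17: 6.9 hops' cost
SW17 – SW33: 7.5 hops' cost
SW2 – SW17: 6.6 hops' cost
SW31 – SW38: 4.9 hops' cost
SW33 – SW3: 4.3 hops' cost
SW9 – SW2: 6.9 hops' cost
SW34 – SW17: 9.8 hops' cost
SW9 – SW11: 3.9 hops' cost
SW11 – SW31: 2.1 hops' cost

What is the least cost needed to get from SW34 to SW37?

Candidate routes:
SW34–SW11–SW31–SW2–SW37: 6.1+2.1+9.5+2.1 = 19.8
SW34–SW17–SW2–SW37: 9.8+6.6+2.1 = 18.5
SW34–SW11–SW9–SW2–SW37: 6.1+3.9+6.9+2.1 = 19
The minimum is 18.5 hops' cost via SW34–SW17–SW2–SW37.

18.5 hops' cost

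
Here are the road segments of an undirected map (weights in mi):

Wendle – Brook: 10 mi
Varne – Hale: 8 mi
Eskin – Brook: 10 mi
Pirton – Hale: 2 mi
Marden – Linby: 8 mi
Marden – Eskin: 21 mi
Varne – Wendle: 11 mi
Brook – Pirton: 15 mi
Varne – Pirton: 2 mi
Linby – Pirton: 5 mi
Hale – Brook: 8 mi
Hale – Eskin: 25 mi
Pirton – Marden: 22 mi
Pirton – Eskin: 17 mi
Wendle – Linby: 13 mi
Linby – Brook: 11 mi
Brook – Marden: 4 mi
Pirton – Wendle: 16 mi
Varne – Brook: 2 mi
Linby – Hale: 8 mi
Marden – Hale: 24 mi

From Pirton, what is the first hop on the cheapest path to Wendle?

Candidate routes:
Pirton → Linby → Wendle: 5+13 = 18
Pirton → Varne → Brook → Wendle: 2+2+10 = 14
Pirton → Varne → Wendle: 2+11 = 13
Pirton → Wendle: 16 = 16
Cheapest is Pirton → Varne → Wendle at 13 mi.
So from Pirton the first move is to Varne.

Varne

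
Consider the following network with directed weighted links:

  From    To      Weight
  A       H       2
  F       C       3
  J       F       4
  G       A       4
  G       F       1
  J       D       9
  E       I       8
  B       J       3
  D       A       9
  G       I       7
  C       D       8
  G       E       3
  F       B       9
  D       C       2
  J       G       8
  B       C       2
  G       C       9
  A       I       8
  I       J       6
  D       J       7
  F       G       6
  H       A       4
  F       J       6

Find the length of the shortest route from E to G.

Settle nodes by increasing distance from E:
E: 0
I: 8  (via E)
J: 14  (via I)
F: 18  (via J)
C: 21  (via F)
G: 22  (via J)
Shortest route: E → I → J → G = 22.

22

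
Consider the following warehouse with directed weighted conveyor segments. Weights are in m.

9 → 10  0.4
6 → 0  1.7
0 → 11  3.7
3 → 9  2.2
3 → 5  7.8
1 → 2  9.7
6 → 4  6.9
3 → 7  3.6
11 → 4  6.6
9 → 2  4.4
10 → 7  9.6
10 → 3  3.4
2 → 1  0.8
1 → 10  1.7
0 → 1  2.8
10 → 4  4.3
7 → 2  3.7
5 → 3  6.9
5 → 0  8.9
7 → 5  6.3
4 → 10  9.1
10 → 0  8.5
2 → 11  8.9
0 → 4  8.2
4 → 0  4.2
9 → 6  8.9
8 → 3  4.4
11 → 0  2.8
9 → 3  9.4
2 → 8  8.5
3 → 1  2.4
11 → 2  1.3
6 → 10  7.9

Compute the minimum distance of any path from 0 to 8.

13.5 m

Running Dijkstra from 0:
0: 0
1: 2.8  (via 0)
11: 3.7  (via 0)
10: 4.5  (via 1)
2: 5  (via 11)
3: 7.9  (via 10)
4: 8.2  (via 0)
9: 10.1  (via 3)
7: 11.5  (via 3)
8: 13.5  (via 2)
Shortest route: 0 → 11 → 2 → 8 = 13.5 m.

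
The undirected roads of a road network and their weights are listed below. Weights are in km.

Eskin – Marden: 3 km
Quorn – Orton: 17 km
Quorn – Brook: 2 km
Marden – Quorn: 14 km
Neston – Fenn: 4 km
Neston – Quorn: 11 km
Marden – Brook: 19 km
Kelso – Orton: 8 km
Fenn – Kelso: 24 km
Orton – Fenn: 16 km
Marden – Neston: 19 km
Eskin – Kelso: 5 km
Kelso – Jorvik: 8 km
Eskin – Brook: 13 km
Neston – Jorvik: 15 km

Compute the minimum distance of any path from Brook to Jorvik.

26 km

Settle nodes by increasing distance from Brook:
Brook: 0
Quorn: 2  (via Brook)
Eskin: 13  (via Brook)
Neston: 13  (via Quorn)
Marden: 16  (via Quorn)
Fenn: 17  (via Neston)
Kelso: 18  (via Eskin)
Orton: 19  (via Quorn)
Jorvik: 26  (via Kelso)
Shortest route: Brook–Eskin–Kelso–Jorvik = 26 km.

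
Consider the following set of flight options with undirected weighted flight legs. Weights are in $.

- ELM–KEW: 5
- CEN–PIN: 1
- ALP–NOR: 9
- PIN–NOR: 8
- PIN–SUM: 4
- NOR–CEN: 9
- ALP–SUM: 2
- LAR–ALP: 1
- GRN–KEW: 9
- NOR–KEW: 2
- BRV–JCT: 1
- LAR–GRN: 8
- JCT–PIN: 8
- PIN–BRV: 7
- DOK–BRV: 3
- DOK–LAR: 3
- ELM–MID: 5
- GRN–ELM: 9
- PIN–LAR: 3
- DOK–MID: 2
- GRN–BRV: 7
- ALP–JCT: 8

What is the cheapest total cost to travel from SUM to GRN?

$11

Compare a few routes:
SUM–PIN–LAR–GRN: 4+3+8 = 15
SUM–ALP–LAR–DOK–BRV–GRN: 2+1+3+3+7 = 16
SUM–ALP–LAR–GRN: 2+1+8 = 11
The minimum is $11 via SUM–ALP–LAR–GRN.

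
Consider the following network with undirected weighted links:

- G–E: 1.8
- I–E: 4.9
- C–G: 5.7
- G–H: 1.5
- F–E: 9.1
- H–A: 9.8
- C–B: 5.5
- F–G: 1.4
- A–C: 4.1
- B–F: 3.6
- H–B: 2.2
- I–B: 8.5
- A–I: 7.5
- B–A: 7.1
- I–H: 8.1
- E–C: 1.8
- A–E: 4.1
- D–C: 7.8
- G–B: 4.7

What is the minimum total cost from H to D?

Running Dijkstra from H:
H: 0
G: 1.5  (via H)
B: 2.2  (via H)
F: 2.9  (via G)
E: 3.3  (via G)
C: 5.1  (via E)
A: 7.4  (via E)
I: 8.1  (via H)
D: 12.9  (via C)
Shortest route: H–G–E–C–D = 12.9.

12.9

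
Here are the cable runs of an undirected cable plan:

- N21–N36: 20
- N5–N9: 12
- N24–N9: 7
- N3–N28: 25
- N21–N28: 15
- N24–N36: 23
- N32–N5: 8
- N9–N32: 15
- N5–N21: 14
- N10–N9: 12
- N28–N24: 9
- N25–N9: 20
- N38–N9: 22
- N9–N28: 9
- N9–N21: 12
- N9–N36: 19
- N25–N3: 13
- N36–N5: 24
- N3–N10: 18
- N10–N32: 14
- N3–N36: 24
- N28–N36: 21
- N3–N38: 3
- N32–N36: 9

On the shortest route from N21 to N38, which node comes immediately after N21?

Candidate routes:
N21 - N9 - N10 - N3 - N38: 12+12+18+3 = 45
N21 - N28 - N3 - N38: 15+25+3 = 43
N21 - N28 - N9 - N38: 15+9+22 = 46
N21 - N9 - N38: 12+22 = 34
The minimum is 34 via N21 - N9 - N38.
So from N21 the first move is to N9.

N9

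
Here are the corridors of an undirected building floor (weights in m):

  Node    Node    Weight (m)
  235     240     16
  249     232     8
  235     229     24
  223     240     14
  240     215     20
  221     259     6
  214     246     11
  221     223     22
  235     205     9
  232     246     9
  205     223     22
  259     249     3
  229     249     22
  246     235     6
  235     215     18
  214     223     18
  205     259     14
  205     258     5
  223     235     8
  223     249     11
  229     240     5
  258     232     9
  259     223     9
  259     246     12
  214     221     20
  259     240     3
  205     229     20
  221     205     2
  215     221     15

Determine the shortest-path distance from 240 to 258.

Enumerating some paths:
240 - 259 - 249 - 232 - 258: 3+3+8+9 = 23
240 - 229 - 205 - 258: 5+20+5 = 30
240 - 259 - 205 - 258: 3+14+5 = 22
240 - 259 - 221 - 205 - 258: 3+6+2+5 = 16
The minimum is 16 m via 240 - 259 - 221 - 205 - 258.

16 m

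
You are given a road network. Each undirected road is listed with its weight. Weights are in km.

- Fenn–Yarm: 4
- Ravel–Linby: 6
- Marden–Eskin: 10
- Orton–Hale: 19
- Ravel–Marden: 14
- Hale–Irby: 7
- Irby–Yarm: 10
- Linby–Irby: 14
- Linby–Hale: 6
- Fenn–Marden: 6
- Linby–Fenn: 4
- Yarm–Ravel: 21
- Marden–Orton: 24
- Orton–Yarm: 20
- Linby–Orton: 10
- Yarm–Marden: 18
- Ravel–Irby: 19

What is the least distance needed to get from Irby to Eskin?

30 km

Enumerating some paths:
Irby → Linby → Fenn → Marden → Eskin: 14+4+6+10 = 34
Irby → Hale → Linby → Fenn → Marden → Eskin: 7+6+4+6+10 = 33
Irby → Yarm → Fenn → Marden → Eskin: 10+4+6+10 = 30
The minimum is 30 km via Irby → Yarm → Fenn → Marden → Eskin.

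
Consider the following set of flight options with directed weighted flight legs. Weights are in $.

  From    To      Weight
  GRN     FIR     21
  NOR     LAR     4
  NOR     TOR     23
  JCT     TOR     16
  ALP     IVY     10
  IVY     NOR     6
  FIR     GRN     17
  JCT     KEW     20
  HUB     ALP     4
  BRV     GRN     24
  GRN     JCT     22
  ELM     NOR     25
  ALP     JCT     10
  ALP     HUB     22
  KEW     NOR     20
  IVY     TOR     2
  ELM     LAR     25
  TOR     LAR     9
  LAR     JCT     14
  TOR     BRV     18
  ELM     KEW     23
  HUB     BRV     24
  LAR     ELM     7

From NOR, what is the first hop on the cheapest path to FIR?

TOR

Candidate routes:
NOR - LAR - JCT - TOR - BRV - GRN - FIR: 4+14+16+18+24+21 = 97
NOR - TOR - BRV - GRN - FIR: 23+18+24+21 = 86
The minimum is $86 via NOR - TOR - BRV - GRN - FIR.
So from NOR the first move is to TOR.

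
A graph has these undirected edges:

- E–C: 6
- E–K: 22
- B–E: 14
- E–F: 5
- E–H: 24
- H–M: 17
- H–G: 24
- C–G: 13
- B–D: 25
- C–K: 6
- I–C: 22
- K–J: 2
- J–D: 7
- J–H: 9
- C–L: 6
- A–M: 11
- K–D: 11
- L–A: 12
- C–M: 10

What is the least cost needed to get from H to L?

23

Shortest distances from H:
H: 0
J: 9  (via H)
K: 11  (via J)
D: 16  (via J)
C: 17  (via K)
M: 17  (via H)
E: 23  (via C)
L: 23  (via C)
Shortest route: H → J → K → C → L = 23.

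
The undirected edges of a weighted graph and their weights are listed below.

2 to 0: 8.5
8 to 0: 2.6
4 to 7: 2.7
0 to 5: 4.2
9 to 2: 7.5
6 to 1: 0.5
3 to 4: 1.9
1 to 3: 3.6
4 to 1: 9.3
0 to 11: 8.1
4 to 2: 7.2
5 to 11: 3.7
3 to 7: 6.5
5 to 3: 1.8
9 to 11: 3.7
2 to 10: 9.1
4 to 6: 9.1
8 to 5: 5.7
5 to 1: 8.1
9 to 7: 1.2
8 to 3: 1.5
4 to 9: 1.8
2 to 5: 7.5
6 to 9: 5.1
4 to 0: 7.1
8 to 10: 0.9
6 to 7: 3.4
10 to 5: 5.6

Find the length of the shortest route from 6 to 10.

Shortest distances from 6:
6: 0
1: 0.5  (via 6)
7: 3.4  (via 6)
3: 4.1  (via 1)
9: 4.6  (via 7)
8: 5.6  (via 3)
5: 5.9  (via 3)
4: 6  (via 3)
10: 6.5  (via 8)
Shortest route: 6 → 1 → 3 → 8 → 10 = 6.5.

6.5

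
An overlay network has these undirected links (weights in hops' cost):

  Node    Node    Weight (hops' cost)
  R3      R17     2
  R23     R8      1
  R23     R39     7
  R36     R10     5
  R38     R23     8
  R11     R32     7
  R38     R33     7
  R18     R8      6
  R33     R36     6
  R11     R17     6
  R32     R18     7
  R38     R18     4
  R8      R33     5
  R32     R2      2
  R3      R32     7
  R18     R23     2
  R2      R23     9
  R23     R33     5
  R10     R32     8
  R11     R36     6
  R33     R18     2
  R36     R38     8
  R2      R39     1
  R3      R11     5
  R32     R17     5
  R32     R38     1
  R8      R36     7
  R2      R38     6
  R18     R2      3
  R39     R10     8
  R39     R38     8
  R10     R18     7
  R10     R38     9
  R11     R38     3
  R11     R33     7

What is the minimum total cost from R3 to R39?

Shortest distances from R3:
R3: 0
R17: 2  (via R3)
R11: 5  (via R3)
R32: 7  (via R3)
R38: 8  (via R11)
R2: 9  (via R32)
R39: 10  (via R2)
Shortest route: R3–R32–R2–R39 = 10 hops' cost.

10 hops' cost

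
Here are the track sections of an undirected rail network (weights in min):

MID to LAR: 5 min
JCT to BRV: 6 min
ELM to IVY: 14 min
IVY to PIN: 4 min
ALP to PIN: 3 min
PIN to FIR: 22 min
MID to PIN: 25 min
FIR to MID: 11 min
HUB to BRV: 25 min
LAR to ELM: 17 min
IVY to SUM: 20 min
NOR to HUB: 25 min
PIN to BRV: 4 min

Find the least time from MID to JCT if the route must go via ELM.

Best MID to ELM: MID–LAR–ELM costing 22
Best ELM to JCT: ELM–IVY–PIN–BRV–JCT costing 28
Total via ELM: 22 + 28 = 50 min.

50 min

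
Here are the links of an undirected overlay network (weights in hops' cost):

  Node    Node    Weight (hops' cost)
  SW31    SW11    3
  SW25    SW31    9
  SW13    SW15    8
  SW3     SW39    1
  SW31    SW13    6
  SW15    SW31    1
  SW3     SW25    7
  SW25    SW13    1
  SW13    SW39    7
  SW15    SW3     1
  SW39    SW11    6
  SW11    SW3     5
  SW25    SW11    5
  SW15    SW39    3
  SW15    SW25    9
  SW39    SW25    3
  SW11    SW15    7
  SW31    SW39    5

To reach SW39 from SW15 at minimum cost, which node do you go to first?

Candidate routes:
SW15–SW3–SW39: 1+1 = 2
SW15–SW39: 3 = 3
The minimum is 2 hops' cost via SW15–SW3–SW39.
So from SW15 the first move is to SW3.

SW3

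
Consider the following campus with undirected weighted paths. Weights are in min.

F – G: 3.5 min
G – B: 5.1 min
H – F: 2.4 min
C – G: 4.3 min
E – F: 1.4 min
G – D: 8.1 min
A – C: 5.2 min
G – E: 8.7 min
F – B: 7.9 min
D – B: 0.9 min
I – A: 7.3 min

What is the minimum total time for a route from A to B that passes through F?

Best A to F: A → C → G → F costing 13
Shortest F→B: F → B = 7.9
Total via F: 13 + 7.9 = 20.9 min.

20.9 min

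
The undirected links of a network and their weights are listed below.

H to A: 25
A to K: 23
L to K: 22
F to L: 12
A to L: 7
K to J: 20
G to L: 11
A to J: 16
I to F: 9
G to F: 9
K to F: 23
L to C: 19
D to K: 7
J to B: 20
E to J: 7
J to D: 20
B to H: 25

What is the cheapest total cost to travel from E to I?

Compare a few routes:
E - J - A - L - F - I: 7+16+7+12+9 = 51
E - J - A - L - G - F - I: 7+16+7+11+9+9 = 59
E - J - K - F - I: 7+20+23+9 = 59
The minimum is 51 via E - J - A - L - F - I.

51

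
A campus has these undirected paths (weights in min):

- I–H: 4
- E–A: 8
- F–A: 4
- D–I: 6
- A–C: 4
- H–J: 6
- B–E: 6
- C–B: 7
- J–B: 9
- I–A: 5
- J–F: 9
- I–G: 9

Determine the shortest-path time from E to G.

22 min

Running Dijkstra from E:
E: 0
B: 6  (via E)
A: 8  (via E)
C: 12  (via A)
F: 12  (via A)
I: 13  (via A)
J: 15  (via B)
H: 17  (via I)
D: 19  (via I)
G: 22  (via I)
Shortest route: E–A–I–G = 22 min.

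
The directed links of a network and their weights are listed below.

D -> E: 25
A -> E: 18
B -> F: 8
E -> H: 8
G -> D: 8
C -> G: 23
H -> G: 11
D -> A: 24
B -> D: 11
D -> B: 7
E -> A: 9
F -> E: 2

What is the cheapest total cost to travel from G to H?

Compare a few routes:
G–D–B–F–E–H: 8+7+8+2+8 = 33
G–D–A–E–H: 8+24+18+8 = 58
G–D–E–H: 8+25+8 = 41
The minimum is 33 via G–D–B–F–E–H.

33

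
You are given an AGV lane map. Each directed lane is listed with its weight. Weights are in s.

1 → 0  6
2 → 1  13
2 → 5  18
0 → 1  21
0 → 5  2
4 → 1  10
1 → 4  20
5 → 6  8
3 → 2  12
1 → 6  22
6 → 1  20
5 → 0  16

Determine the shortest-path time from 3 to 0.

Shortest distances from 3:
3: 0
2: 12  (via 3)
1: 25  (via 2)
5: 30  (via 2)
0: 31  (via 1)
Shortest route: 3–2–1–0 = 31 s.

31 s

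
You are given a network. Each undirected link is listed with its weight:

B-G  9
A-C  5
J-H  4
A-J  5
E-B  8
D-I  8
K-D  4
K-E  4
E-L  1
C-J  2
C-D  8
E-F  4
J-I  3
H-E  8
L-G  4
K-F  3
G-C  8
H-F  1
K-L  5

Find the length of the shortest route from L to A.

Enumerating some paths:
L → G → C → A: 4+8+5 = 17
L → E → F → H → J → A: 1+4+1+4+5 = 15
Cheapest is L → E → F → H → J → A at 15.

15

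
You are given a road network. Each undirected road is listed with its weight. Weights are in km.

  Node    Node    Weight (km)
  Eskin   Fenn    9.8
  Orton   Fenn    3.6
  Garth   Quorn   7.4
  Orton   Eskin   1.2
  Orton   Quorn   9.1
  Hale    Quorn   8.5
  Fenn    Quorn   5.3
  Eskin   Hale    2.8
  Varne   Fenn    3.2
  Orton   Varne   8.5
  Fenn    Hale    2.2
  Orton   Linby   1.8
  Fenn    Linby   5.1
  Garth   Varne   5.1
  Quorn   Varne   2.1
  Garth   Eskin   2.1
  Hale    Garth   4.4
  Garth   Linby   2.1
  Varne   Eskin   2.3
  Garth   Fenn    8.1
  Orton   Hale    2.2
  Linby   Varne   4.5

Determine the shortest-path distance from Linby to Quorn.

6.6 km

Compare a few routes:
Linby → Varne → Quorn: 4.5+2.1 = 6.6
Linby → Orton → Eskin → Varne → Quorn: 1.8+1.2+2.3+2.1 = 7.4
Cheapest is Linby → Varne → Quorn at 6.6 km.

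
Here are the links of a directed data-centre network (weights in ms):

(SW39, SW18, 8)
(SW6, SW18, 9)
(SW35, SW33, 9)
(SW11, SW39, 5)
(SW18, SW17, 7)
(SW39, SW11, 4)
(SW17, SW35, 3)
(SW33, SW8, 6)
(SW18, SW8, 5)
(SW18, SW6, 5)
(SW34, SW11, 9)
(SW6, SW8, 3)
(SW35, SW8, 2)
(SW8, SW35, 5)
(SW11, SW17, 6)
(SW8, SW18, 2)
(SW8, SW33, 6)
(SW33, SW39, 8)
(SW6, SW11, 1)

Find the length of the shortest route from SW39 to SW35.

Running Dijkstra from SW39:
SW39: 0
SW11: 4  (via SW39)
SW18: 8  (via SW39)
SW17: 10  (via SW11)
SW6: 13  (via SW18)
SW8: 13  (via SW18)
SW35: 13  (via SW17)
Shortest route: SW39 → SW11 → SW17 → SW35 = 13 ms.

13 ms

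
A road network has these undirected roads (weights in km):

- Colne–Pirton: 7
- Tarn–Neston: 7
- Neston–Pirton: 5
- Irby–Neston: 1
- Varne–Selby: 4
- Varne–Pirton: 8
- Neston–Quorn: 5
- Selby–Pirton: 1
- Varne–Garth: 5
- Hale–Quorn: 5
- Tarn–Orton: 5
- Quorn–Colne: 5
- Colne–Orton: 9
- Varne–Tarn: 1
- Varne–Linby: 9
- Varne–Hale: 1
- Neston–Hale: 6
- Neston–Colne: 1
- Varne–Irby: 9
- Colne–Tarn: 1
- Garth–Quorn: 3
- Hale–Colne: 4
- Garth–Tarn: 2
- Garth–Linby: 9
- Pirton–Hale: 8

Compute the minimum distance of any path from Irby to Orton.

8 km

Shortest distances from Irby:
Irby: 0
Neston: 1  (via Irby)
Colne: 2  (via Neston)
Tarn: 3  (via Colne)
Varne: 4  (via Tarn)
Hale: 5  (via Varne)
Garth: 5  (via Tarn)
Quorn: 6  (via Neston)
Pirton: 6  (via Neston)
Selby: 7  (via Pirton)
Orton: 8  (via Tarn)
Shortest route: Irby → Neston → Colne → Tarn → Orton = 8 km.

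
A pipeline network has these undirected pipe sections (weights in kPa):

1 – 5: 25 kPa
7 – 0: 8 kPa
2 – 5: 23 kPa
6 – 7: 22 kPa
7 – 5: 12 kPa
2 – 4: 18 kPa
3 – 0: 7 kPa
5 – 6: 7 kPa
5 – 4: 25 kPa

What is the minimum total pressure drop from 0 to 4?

Shortest distances from 0:
0: 0
3: 7  (via 0)
7: 8  (via 0)
5: 20  (via 7)
6: 27  (via 5)
2: 43  (via 5)
1: 45  (via 5)
4: 45  (via 5)
Shortest route: 0–7–5–4 = 45 kPa.

45 kPa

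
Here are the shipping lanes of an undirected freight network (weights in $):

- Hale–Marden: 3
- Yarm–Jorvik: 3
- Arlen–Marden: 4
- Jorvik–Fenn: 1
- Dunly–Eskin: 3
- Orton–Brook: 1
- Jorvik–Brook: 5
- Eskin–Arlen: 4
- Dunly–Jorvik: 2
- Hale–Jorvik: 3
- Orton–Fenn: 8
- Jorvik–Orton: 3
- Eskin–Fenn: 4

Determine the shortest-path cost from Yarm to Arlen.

$12

Candidate routes:
Yarm–Jorvik–Brook–Orton–Fenn–Eskin–Arlen: 3+5+1+8+4+4 = 25
Yarm–Jorvik–Fenn–Eskin–Arlen: 3+1+4+4 = 12
Yarm–Jorvik–Orton–Fenn–Eskin–Arlen: 3+3+8+4+4 = 22
Yarm–Jorvik–Hale–Marden–Arlen: 3+3+3+4 = 13
The minimum is $12 via Yarm–Jorvik–Fenn–Eskin–Arlen.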